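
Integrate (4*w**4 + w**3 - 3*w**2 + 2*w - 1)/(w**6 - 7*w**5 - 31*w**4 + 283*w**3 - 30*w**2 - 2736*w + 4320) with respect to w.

5303*log(w - 6)/1980 - 349*log(w - 4)/48 + 19045*log(w - 3)/4032 + 129*log(w + 4)/560 - 763*log(w + 5)/2112 - 47/(24*w - 72) + C

Factor the denominator: (w - 6)*(w - 4)*(w - 3)**2*(w + 4)*(w + 5).
Partial-fraction decomposition: -763/(2112*(w + 5)) + 129/(560*(w + 4)) + 19045/(4032*(w - 3)) + 47/(24*(w - 3)**2) - 349/(48*(w - 4)) + 5303/(1980*(w - 6)).
Integrate each term; A/(w−a) gives A·log|w−a|; A/(w−a)² gives −A/(w−a).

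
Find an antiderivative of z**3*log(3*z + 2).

Use integration by parts with u = log(3*z + 2), dv = z**3 dz.
Then du = 3/(3*z + 2) dz and v = z**4/4.

z**4*log(3*z + 2)/4 - z**4/16 + z**3/18 - z**2/18 + 2*z/27 - 4*log(3*z + 2)/81 + C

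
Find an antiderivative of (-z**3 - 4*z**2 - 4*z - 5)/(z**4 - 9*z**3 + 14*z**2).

-101*log(z)/196 - 572*log(z - 7)/245 + 37*log(z - 2)/20 + 5/(14*z) + C

Factor the denominator: z**2*(z - 7)*(z - 2).
Partial-fraction decomposition: 37/(20*(z - 2)) - 572/(245*(z - 7)) - 101/(196*z) - 5/(14*z**2).
Integrate each term; A/(z−a) gives A·log|z−a|; A/(z−a)² gives −A/(z−a).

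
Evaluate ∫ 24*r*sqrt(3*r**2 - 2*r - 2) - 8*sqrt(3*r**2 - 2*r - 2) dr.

8*(3*r**2 - 2*r - 2)**(3/2)/3 + C

Let u = 3*r**2 - 2*r - 2, so du = (6*r - 2) dr.
Rewriting, the integral becomes 4·∫ √u du = 4·(2/3)u^(3/2).
Substituting back, u = 3*r**2 - 2*r - 2.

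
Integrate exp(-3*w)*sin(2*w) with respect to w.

-3*exp(-3*w)*sin(2*w)/13 - 2*exp(-3*w)*cos(2*w)/13 + C

Let I denote the integral. Integrate by parts with u = sin(2*w), dv = exp(-3*w) dw, so v = -exp(-3*w)/3: I = -exp(-3*w)*sin(2*w)/3 + (2/3)·∫ exp(-3*w)*cos(2*w) dw.
Apply parts again with u = cos(2*w), dv = exp(-3*w) dw: ∫ exp(-3*w)*cos(2*w) dw = -exp(-3*w)*cos(2*w)/3 − (2/3)·I. Substituting back brings back I: I = -exp(-3*w)*sin(2*w)/3 - 2*exp(-3*w)*cos(2*w)/9 − (4/9)·I.
Solving for I: (1 + 4/9)·I equals the remaining terms, so I = (9/13)·(-exp(-3*w)*sin(2*w)/3 - 2*exp(-3*w)*cos(2*w)/9).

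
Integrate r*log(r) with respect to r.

r**2*log(r)/2 - r**2/4 + C

Use integration by parts with u = log(r), dv = r dr.
Then du = 1/r dr and v = r**2/2.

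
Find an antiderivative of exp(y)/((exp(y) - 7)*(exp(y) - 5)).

log(exp(y) - 7)/2 - log(exp(y) - 5)/2 + C

Let u = e^y, du = e^y dy.
The integral becomes ∫ du/((u-5)(u-7)); decompose into partial fractions.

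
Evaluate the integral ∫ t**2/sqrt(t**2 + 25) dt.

t*sqrt(t**2 + 25)/2 - 25*log(t + sqrt(t**2 + 25))/2 + C

Substitute t = 5·tan(θ), so dt = 5·sec(θ)^2 dθ and the radical becomes sqrt(t**2 + 25) = 5·sec(θ) by the Pythagorean identity.
Integrate the resulting trig expression in θ, then back-substitute tan(θ) = t/5, sec(θ) = sqrt(t**2 + 25)/5 (absorbing any constant into C).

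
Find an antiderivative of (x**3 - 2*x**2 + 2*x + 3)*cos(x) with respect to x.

x**3*sin(x) - 2*x**2*sin(x) + 3*x**2*cos(x) - 4*x*sin(x) - 4*x*cos(x) + 7*sin(x) - 4*cos(x) + C

Use integration by parts with u = x**3 - 2*x**2 + 2*x + 3, dv = cos(x) dx, so v = sin(x).
Apply parts 3 times (tabular method): alternate signs, differentiate u down to 0, integrate dv up.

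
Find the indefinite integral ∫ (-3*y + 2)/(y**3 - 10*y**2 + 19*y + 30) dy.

Factor the denominator: (y - 6)*(y - 5)*(y + 1).
Partial-fraction decomposition: 5/(42*(y + 1)) + 13/(6*(y - 5)) - 16/(7*(y - 6)).
Integrate each term: A/(y−a) contributes A·log|y−a|.

-16*log(y - 6)/7 + 13*log(y - 5)/6 + 5*log(y + 1)/42 + C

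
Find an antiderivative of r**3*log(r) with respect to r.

Use integration by parts with u = log(r), dv = r**3 dr.
Then du = 1/r dr and v = r**4/4.

r**4*log(r)/4 - r**4/16 + C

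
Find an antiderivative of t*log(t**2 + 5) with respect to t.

t**2*log(t**2 + 5)/2 - t**2/2 + 5*log(t**2 + 5)/2 + C

Let u = t**2 + 5, so du = (2*t) dt.
The integral becomes (1/2)·∫ log(u) du; integrate by parts with u′=log(u), dv′=du.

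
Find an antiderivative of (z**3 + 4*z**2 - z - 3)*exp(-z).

(-z**3 - 7*z**2 - 13*z - 10)*exp(-z) + C

Use integration by parts with u = z**3 + 4*z**2 - z - 3, dv = exp(-z) dz, so v = -exp(-z).
Apply parts 3 times (tabular method): alternate signs, differentiate u down to 0, integrate dv up.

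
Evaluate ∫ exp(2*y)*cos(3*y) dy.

Let I denote the integral. Integrate by parts with u = cos(3*y), dv = exp(2*y) dy, so v = exp(2*y)/2: I = exp(2*y)*cos(3*y)/2 + (3/2)·∫ exp(2*y)*sin(3*y) dy.
Apply parts again with u = sin(3*y), dv = exp(2*y) dy: ∫ exp(2*y)*sin(3*y) dy = exp(2*y)*sin(3*y)/2 − (3/2)·I. Substituting back brings back I: I = 3*exp(2*y)*sin(3*y)/4 + exp(2*y)*cos(3*y)/2 − (9/4)·I.
Solving for I: (1 + 9/4)·I equals the remaining terms, so I = (4/13)·(3*exp(2*y)*sin(3*y)/4 + exp(2*y)*cos(3*y)/2).

3*exp(2*y)*sin(3*y)/13 + 2*exp(2*y)*cos(3*y)/13 + C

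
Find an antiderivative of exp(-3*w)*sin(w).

-3*exp(-3*w)*sin(w)/10 - exp(-3*w)*cos(w)/10 + C

Let I denote the integral. Integrate by parts with u = sin(w), dv = exp(-3*w) dw, so v = -exp(-3*w)/3: I = -exp(-3*w)*sin(w)/3 + (1/3)·∫ exp(-3*w)*cos(w) dw.
Apply parts again with u = cos(w), dv = exp(-3*w) dw: ∫ exp(-3*w)*cos(w) dw = -exp(-3*w)*cos(w)/3 − (1/3)·I. Substituting back brings back I: I = -exp(-3*w)*sin(w)/3 - exp(-3*w)*cos(w)/9 − (1/9)·I.
Solving for I: (1 + 1/9)·I equals the remaining terms, so I = (9/10)·(-exp(-3*w)*sin(w)/3 - exp(-3*w)*cos(w)/9).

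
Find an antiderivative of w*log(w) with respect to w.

Use integration by parts with u = log(w), dv = w dw.
Then du = 1/w dw and v = w**2/2.

w**2*log(w)/2 - w**2/4 + C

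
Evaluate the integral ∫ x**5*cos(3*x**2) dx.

Let u = x², du = 2x dx; rewrite as (1/2)∫ u^2·cos(3u) du.
Now integrate by parts 2 times.

x**4*sin(3*x**2)/6 + x**2*cos(3*x**2)/9 - sin(3*x**2)/27 + C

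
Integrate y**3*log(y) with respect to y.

Use integration by parts with u = log(y), dv = y**3 dy.
Then du = 1/y dy and v = y**4/4.

y**4*log(y)/4 - y**4/16 + C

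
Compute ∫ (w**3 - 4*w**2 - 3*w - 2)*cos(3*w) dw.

Use integration by parts with u = w**3 - 4*w**2 - 3*w - 2, dv = cos(3*w) dw, so v = sin(3*w)/3.
Apply parts 3 times (tabular method): alternate signs, differentiate u down to 0, integrate dv up.

w**3*sin(3*w)/3 - 4*w**2*sin(3*w)/3 + w**2*cos(3*w)/3 - 11*w*sin(3*w)/9 - 8*w*cos(3*w)/9 - 10*sin(3*w)/27 - 11*cos(3*w)/27 + C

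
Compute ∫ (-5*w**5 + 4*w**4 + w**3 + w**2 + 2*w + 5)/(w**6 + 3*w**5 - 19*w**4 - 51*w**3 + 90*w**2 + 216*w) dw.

Factor the denominator: w*(w - 3)**2*(w + 2)*(w + 3)*(w + 4).
Partial-fraction decomposition: -6093/(392*(w + 4)) + 380/(27*(w + 3)) - 221/(100*(w + 2)) - 14816/(11025*(w - 3)) - 422/(315*(w - 3)**2) + 5/(216*w).
Integrate each term; A/(w−a) gives A·log|w−a|; A/(w−a)² gives −A/(w−a).

5*log(w)/216 - 14816*log(w - 3)/11025 - 221*log(w + 2)/100 + 380*log(w + 3)/27 - 6093*log(w + 4)/392 + 422/(315*w - 945) + C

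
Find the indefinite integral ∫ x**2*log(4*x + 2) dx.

x**3*log(4*x + 2)/3 - x**3/9 + x**2/12 - x/12 + log(2*x + 1)/24 + C

Use integration by parts with u = log(4*x + 2), dv = x**2 dx.
Then du = 4/(4*x + 2) dx and v = x**3/3.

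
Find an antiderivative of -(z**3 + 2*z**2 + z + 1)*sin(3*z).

z**3*cos(3*z)/3 - z**2*sin(3*z)/3 + 2*z**2*cos(3*z)/3 - 4*z*sin(3*z)/9 + z*cos(3*z)/9 - sin(3*z)/27 + 5*cos(3*z)/27 + C

Use integration by parts with u = z**3 + 2*z**2 + z + 1, dv = -sin(3*z) dz, so v = cos(3*z)/3.
Apply parts 3 times (tabular method): alternate signs, differentiate u down to 0, integrate dv up.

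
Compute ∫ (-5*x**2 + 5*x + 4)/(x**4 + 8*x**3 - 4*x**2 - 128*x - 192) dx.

Factor the denominator: (x - 4)*(x + 2)*(x + 4)*(x + 6).
Partial-fraction decomposition: 103/(40*(x + 6)) - 3/(x + 4) + 13/(24*(x + 2)) - 7/(60*(x - 4)).
Integrate each term: A/(x−a) contributes A·log|x−a|.

-7*log(x - 4)/60 + 13*log(x + 2)/24 - 3*log(x + 4) + 103*log(x + 6)/40 + C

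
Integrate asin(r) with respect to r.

Use integration by parts with u = arcsin(r), dv = dr.
Then du = 1/sqrt(-r**2 + 1) dr.

r*asin(r) + sqrt(-r**2 + 1) + C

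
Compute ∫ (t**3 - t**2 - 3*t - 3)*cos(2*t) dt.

t**3*sin(2*t)/2 - t**2*sin(2*t)/2 + 3*t**2*cos(2*t)/4 - 9*t*sin(2*t)/4 - t*cos(2*t)/2 - 5*sin(2*t)/4 - 9*cos(2*t)/8 + C

Use integration by parts with u = t**3 - t**2 - 3*t - 3, dv = cos(2*t) dt, so v = sin(2*t)/2.
Apply parts 3 times (tabular method): alternate signs, differentiate u down to 0, integrate dv up.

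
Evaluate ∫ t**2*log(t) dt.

t**3*log(t)/3 - t**3/9 + C

Use integration by parts with u = log(t), dv = t**2 dt.
Then du = 1/t dt and v = t**3/3.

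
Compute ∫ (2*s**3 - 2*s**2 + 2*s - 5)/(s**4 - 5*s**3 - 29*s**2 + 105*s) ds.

Factor the denominator: s*(s - 7)*(s - 3)*(s + 5).
Partial-fraction decomposition: 21/(32*(s + 5)) - 37/(96*(s - 3)) + 199/(112*(s - 7)) - 1/(21*s).
Integrate each term: A/(s−a) contributes A·log|s−a|.

-log(s)/21 + 199*log(s - 7)/112 - 37*log(s - 3)/96 + 21*log(s + 5)/32 + C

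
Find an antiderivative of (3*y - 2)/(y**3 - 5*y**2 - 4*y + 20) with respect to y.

13*log(y - 5)/21 - log(y - 2)/3 - 2*log(y + 2)/7 + C

Factor the denominator: (y - 5)*(y - 2)*(y + 2).
Partial-fraction decomposition: -2/(7*(y + 2)) - 1/(3*(y - 2)) + 13/(21*(y - 5)).
Integrate each term: A/(y−a) contributes A·log|y−a|.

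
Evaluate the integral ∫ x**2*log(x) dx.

Use integration by parts with u = log(x), dv = x**2 dx.
Then du = 1/x dx and v = x**3/3.

x**3*log(x)/3 - x**3/9 + C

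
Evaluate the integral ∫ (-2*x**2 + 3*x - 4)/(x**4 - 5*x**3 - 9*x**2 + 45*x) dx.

-4*log(x)/45 - 39*log(x - 5)/80 + 13*log(x - 3)/36 + 31*log(x + 3)/144 + C

Factor the denominator: x*(x - 5)*(x - 3)*(x + 3).
Partial-fraction decomposition: 31/(144*(x + 3)) + 13/(36*(x - 3)) - 39/(80*(x - 5)) - 4/(45*x).
Integrate each term: A/(x−a) contributes A·log|x−a|.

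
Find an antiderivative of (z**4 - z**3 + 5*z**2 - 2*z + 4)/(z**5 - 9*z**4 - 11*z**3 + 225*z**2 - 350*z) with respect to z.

-2*log(z)/175 + 2293*log(z - 7)/840 - 619*log(z - 5)/300 + 2*log(z - 2)/15 + 127*log(z + 5)/600 + C

Factor the denominator: z*(z - 7)*(z - 5)*(z - 2)*(z + 5).
Partial-fraction decomposition: 127/(600*(z + 5)) + 2/(15*(z - 2)) - 619/(300*(z - 5)) + 2293/(840*(z - 7)) - 2/(175*z).
Integrate each term: A/(z−a) contributes A·log|z−a|.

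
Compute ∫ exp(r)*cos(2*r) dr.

Let I denote the integral. Integrate by parts with u = cos(2*r), dv = exp(r) dr, so v = exp(r): I = exp(r)*cos(2*r) + 2·∫ exp(r)*sin(2*r) dr.
Apply parts again with u = sin(2*r), dv = exp(r) dr: ∫ exp(r)*sin(2*r) dr = exp(r)*sin(2*r) − 2·I. Substituting back brings back I: I = 2*exp(r)*sin(2*r) + exp(r)*cos(2*r) − 4·I.
Solving for I: (1 + 4)·I equals the remaining terms, so I = (1/5)·(2*exp(r)*sin(2*r) + exp(r)*cos(2*r)).

2*exp(r)*sin(2*r)/5 + exp(r)*cos(2*r)/5 + C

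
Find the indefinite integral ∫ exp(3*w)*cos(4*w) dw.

Let I denote the integral. Integrate by parts with u = cos(4*w), dv = exp(3*w) dw, so v = exp(3*w)/3: I = exp(3*w)*cos(4*w)/3 + (4/3)·∫ exp(3*w)*sin(4*w) dw.
Apply parts again with u = sin(4*w), dv = exp(3*w) dw: ∫ exp(3*w)*sin(4*w) dw = exp(3*w)*sin(4*w)/3 − (4/3)·I. Substituting back brings back I: I = 4*exp(3*w)*sin(4*w)/9 + exp(3*w)*cos(4*w)/3 − (16/9)·I.
Solving for I: (1 + 16/9)·I equals the remaining terms, so I = (9/25)·(4*exp(3*w)*sin(4*w)/9 + exp(3*w)*cos(4*w)/3).

4*exp(3*w)*sin(4*w)/25 + 3*exp(3*w)*cos(4*w)/25 + C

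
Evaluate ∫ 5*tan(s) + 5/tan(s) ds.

Let u = tan(s), so du = (tan(s)**2 + 1) ds.
Rewriting, the integral becomes 5·∫ 1/u du = 5·log(u).
Substituting back, u = tan(s).

5*log(tan(s)) + C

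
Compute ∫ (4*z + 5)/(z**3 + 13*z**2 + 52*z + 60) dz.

-log(z + 2)/4 + 5*log(z + 5) - 19*log(z + 6)/4 + C

Factor the denominator: (z + 2)*(z + 5)*(z + 6).
Partial-fraction decomposition: -19/(4*(z + 6)) + 5/(z + 5) - 1/(4*(z + 2)).
Integrate each term: A/(z−a) contributes A·log|z−a|.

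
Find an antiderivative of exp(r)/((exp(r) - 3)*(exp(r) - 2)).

log(exp(r) - 3) - log(exp(r) - 2) + C

Let u = e^r, du = e^r dr.
The integral becomes ∫ du/((u-2)(u-3)); decompose into partial fractions.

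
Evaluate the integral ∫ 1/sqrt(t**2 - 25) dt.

log(t + sqrt(t**2 - 25)) + C

Substitute t = 5·sec(θ), so dt = 5·sec(θ)*tan(θ) dθ and the radical becomes sqrt(t**2 - 25) = 5·tan(θ) by the Pythagorean identity.
Integrate the resulting trig expression in θ, then back-substitute sec(θ) = t/5, tan(θ) = sqrt(t**2 - 25)/5 (absorbing any constant into C).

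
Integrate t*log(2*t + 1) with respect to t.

t**2*log(2*t + 1)/2 - t**2/4 + t/4 - log(2*t + 1)/8 + C

Use integration by parts with u = log(2*t + 1), dv = t dt.
Then du = 2/(2*t + 1) dt and v = t**2/2.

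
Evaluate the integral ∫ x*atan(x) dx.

x**2*atan(x)/2 - x/2 + atan(x)/2 + C

Use integration by parts with u = arctan(x), dv = x dx.
Then du = 1/(x**2 + 1) dx.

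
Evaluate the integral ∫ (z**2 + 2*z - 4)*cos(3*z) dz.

Use integration by parts with u = z**2 + 2*z - 4, dv = cos(3*z) dz, so v = sin(3*z)/3.
Apply parts 2 times (tabular method): alternate signs, differentiate u down to 0, integrate dv up.

z**2*sin(3*z)/3 + 2*z*sin(3*z)/3 + 2*z*cos(3*z)/9 - 38*sin(3*z)/27 + 2*cos(3*z)/9 + C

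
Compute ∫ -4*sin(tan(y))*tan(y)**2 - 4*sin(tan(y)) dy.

4*cos(tan(y)) + C

Let u = tan(y), so du = (tan(y)**2 + 1) dy.
Rewriting, the integral becomes -4·∫ sin(u) du = -4·-cos(u).
Substituting back, u = tan(y).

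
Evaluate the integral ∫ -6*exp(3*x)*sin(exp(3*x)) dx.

Let u = exp(3*x), so du = (3*exp(3*x)) dx.
Rewriting, the integral becomes -2·∫ sin(u) du = -2·-cos(u).
Substituting back, u = exp(3*x).

2*cos(exp(3*x)) + C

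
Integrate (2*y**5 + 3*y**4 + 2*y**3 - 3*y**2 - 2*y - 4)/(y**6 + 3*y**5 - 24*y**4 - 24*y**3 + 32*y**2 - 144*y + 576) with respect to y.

Factor the denominator: (y - 4)*(y - 2)*(y + 3)*(y + 6)*(y**2 + 4).
Partial-fraction decomposition: (271*y + 344)/(2600*(y**2 + 4)) + 3049/(2400*(y + 6)) - 46/(195*(y + 3)) - 27/(160*(y - 2)) + 103/(100*(y - 4)).
Integrate each term; A/(y−a) gives A·log|y−a|; the (By+D)/(y²+p²) term gives a log and an atan.

103*log(y - 4)/100 - 27*log(y - 2)/160 - 46*log(y + 3)/195 + 3049*log(y + 6)/2400 + 271*log(y**2 + 4)/5200 + 43*atan(y/2)/650 + C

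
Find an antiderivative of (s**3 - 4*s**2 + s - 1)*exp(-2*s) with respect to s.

(-4*s**3 + 10*s**2 + 6*s + 7)*exp(-2*s)/8 + C

Use integration by parts with u = s**3 - 4*s**2 + s - 1, dv = exp(-2*s) ds, so v = -exp(-2*s)/2.
Apply parts 3 times (tabular method): alternate signs, differentiate u down to 0, integrate dv up.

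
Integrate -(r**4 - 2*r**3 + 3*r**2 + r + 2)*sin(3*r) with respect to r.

r**4*cos(3*r)/3 - 4*r**3*sin(3*r)/9 - 2*r**3*cos(3*r)/3 + 2*r**2*sin(3*r)/3 + 5*r**2*cos(3*r)/9 - 10*r*sin(3*r)/27 + 7*r*cos(3*r)/9 - 7*sin(3*r)/27 + 44*cos(3*r)/81 + C

Use integration by parts with u = r**4 - 2*r**3 + 3*r**2 + r + 2, dv = -sin(3*r) dr, so v = cos(3*r)/3.
Apply parts 4 times (tabular method): alternate signs, differentiate u down to 0, integrate dv up.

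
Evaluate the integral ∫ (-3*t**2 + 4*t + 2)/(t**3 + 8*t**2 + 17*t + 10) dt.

-5*log(t + 1)/4 + 6*log(t + 2) - 31*log(t + 5)/4 + C

Factor the denominator: (t + 1)*(t + 2)*(t + 5).
Partial-fraction decomposition: -31/(4*(t + 5)) + 6/(t + 2) - 5/(4*(t + 1)).
Integrate each term: A/(t−a) contributes A·log|t−a|.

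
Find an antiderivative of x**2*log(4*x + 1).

Use integration by parts with u = log(4*x + 1), dv = x**2 dx.
Then du = 4/(4*x + 1) dx and v = x**3/3.

x**3*log(4*x + 1)/3 - x**3/9 + x**2/24 - x/48 + log(4*x + 1)/192 + C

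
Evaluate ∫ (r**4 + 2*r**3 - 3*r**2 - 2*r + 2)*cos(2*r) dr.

r**4*sin(2*r)/2 + r**3*sin(2*r) + r**3*cos(2*r) - 3*r**2*sin(2*r) + 3*r**2*cos(2*r)/2 - 5*r*sin(2*r)/2 - 3*r*cos(2*r) + 5*sin(2*r)/2 - 5*cos(2*r)/4 + C

Use integration by parts with u = r**4 + 2*r**3 - 3*r**2 - 2*r + 2, dv = cos(2*r) dr, so v = sin(2*r)/2.
Apply parts 4 times (tabular method): alternate signs, differentiate u down to 0, integrate dv up.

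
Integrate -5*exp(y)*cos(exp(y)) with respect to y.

-5*sin(exp(y)) + C

Let u = exp(y), so du = (exp(y)) dy.
Rewriting, the integral becomes -5·∫ cos(u) du = -5·sin(u).
Substituting back, u = exp(y).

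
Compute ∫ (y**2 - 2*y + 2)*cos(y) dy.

Use integration by parts with u = y**2 - 2*y + 2, dv = cos(y) dy, so v = sin(y).
Apply parts 2 times (tabular method): alternate signs, differentiate u down to 0, integrate dv up.

y**2*sin(y) - 2*y*sin(y) + 2*y*cos(y) - 2*cos(y) + C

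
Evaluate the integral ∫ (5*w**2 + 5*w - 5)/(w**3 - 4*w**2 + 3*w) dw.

Factor the denominator: w*(w - 3)*(w - 1).
Partial-fraction decomposition: -5/(2*(w - 1)) + 55/(6*(w - 3)) - 5/(3*w).
Integrate each term: A/(w−a) contributes A·log|w−a|.

-5*log(w)/3 + 55*log(w - 3)/6 - 5*log(w - 1)/2 + C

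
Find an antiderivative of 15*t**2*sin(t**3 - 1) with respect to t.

-5*cos(t**3 - 1) + C

Let u = t**3 - 1, so du = (3*t**2) dt.
Rewriting, the integral becomes 5·∫ sin(u) du = 5·-cos(u).
Substituting back, u = t**3 - 1.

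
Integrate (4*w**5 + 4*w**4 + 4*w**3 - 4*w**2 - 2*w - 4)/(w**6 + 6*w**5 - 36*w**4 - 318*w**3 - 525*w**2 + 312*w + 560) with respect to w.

Factor the denominator: (w - 7)*(w - 1)*(w + 1)*(w + 4)**2*(w + 5).
Partial-fraction decomposition: 5297/(144*(w + 5)) - 83866/(2475*(w + 4)) + 308/(15*(w + 4)**2) - 5/(288*(w + 1)) - 1/(900*(w - 1)) + 3545/(3168*(w - 7)).
Integrate each term; A/(w−a) gives A·log|w−a|; A/(w−a)² gives −A/(w−a).

3545*log(w - 7)/3168 - log(w - 1)/900 - 5*log(w + 1)/288 - 83866*log(w + 4)/2475 + 5297*log(w + 5)/144 - 308/(15*w + 60) + C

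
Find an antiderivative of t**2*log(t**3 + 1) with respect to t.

t**3*log(t**3 + 1)/3 - t**3/3 + log(t**3 + 1)/3 + C

Let u = t**3 + 1, so du = (3*t**2) dt.
The integral becomes (1/3)·∫ log(u) du; integrate by parts with u′=log(u), dv′=du.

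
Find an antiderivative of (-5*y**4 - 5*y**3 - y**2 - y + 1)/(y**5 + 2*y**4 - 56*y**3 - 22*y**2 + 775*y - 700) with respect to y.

-3779*log(y - 5)/480 + 1619*log(y - 4)/297 - 11*log(y - 1)/576 + 2519*log(y + 5)/1080 - 10331*log(y + 7)/2112 + C

Factor the denominator: (y - 5)*(y - 4)*(y - 1)*(y + 5)*(y + 7).
Partial-fraction decomposition: -10331/(2112*(y + 7)) + 2519/(1080*(y + 5)) - 11/(576*(y - 1)) + 1619/(297*(y - 4)) - 3779/(480*(y - 5)).
Integrate each term: A/(y−a) contributes A·log|y−a|.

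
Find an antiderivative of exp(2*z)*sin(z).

2*exp(2*z)*sin(z)/5 - exp(2*z)*cos(z)/5 + C

Let I denote the integral. Integrate by parts with u = sin(z), dv = exp(2*z) dz, so v = exp(2*z)/2: I = exp(2*z)*sin(z)/2 − (1/2)·∫ exp(2*z)*cos(z) dz.
Apply parts again with u = cos(z), dv = exp(2*z) dz: ∫ exp(2*z)*cos(z) dz = exp(2*z)*cos(z)/2 + (1/2)·I. Substituting back brings back I: I = exp(2*z)*sin(z)/2 - exp(2*z)*cos(z)/4 − (1/4)·I.
Solving for I: (1 + 1/4)·I equals the remaining terms, so I = (4/5)·(exp(2*z)*sin(z)/2 - exp(2*z)*cos(z)/4).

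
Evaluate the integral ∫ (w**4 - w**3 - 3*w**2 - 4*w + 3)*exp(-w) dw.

Use integration by parts with u = w**4 - w**3 - 3*w**2 - 4*w + 3, dv = exp(-w) dw, so v = -exp(-w).
Apply parts 4 times (tabular method): alternate signs, differentiate u down to 0, integrate dv up.

(-w**4 - 3*w**3 - 6*w**2 - 8*w - 11)*exp(-w) + C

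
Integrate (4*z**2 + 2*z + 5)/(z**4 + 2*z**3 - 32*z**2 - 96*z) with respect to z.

Factor the denominator: z*(z - 6)*(z + 4)**2.
Partial-fraction decomposition: -173/(800*(z + 4)) + 61/(40*(z + 4)**2) + 161/(600*(z - 6)) - 5/(96*z).
Integrate each term; A/(z−a) gives A·log|z−a|; A/(z−a)² gives −A/(z−a).

-5*log(z)/96 + 161*log(z - 6)/600 - 173*log(z + 4)/800 - 61/(40*z + 160) + C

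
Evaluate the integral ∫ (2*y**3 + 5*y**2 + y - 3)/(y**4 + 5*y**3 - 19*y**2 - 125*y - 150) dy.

377*log(y - 5)/560 + log(y + 2)/21 - 15*log(y + 3)/16 + 133*log(y + 5)/60 + C

Factor the denominator: (y - 5)*(y + 2)*(y + 3)*(y + 5).
Partial-fraction decomposition: 133/(60*(y + 5)) - 15/(16*(y + 3)) + 1/(21*(y + 2)) + 377/(560*(y - 5)).
Integrate each term: A/(y−a) contributes A·log|y−a|.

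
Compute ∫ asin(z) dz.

z*asin(z) + sqrt(-z**2 + 1) + C

Use integration by parts with u = arcsin(z), dv = dz.
Then du = 1/sqrt(-z**2 + 1) dz.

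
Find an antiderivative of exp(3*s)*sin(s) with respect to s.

Let I denote the integral. Integrate by parts with u = sin(s), dv = exp(3*s) ds, so v = exp(3*s)/3: I = exp(3*s)*sin(s)/3 − (1/3)·∫ exp(3*s)*cos(s) ds.
Apply parts again with u = cos(s), dv = exp(3*s) ds: ∫ exp(3*s)*cos(s) ds = exp(3*s)*cos(s)/3 + (1/3)·I. Substituting back brings back I: I = exp(3*s)*sin(s)/3 - exp(3*s)*cos(s)/9 − (1/9)·I.
Solving for I: (1 + 1/9)·I equals the remaining terms, so I = (9/10)·(exp(3*s)*sin(s)/3 - exp(3*s)*cos(s)/9).

3*exp(3*s)*sin(s)/10 - exp(3*s)*cos(s)/10 + C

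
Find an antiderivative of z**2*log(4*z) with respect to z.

Use integration by parts with u = log(4*z), dv = z**2 dz.
Then du = 1/z dz and v = z**3/3.

z**3*(log(z) + 2*log(2))/3 - z**3/9 + C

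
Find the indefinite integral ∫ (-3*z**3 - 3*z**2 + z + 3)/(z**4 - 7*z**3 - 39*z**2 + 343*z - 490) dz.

Factor the denominator: (z - 7)*(z - 5)*(z - 2)*(z + 7).
Partial-fraction decomposition: -439/(756*(z + 7)) - 31/(135*(z - 2)) + 221/(36*(z - 5)) - 583/(70*(z - 7)).
Integrate each term: A/(z−a) contributes A·log|z−a|.

-583*log(z - 7)/70 + 221*log(z - 5)/36 - 31*log(z - 2)/135 - 439*log(z + 7)/756 + C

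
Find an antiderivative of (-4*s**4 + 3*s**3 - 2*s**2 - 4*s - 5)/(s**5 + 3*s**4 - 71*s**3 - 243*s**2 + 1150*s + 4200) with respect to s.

-1451*log(s - 7)/572 + 10*log(s - 5)/9 - 1237*log(s + 4)/198 + 97*log(s + 5)/4 - 535*log(s + 6)/26 + C

Factor the denominator: (s - 7)*(s - 5)*(s + 4)*(s + 5)*(s + 6).
Partial-fraction decomposition: -535/(26*(s + 6)) + 97/(4*(s + 5)) - 1237/(198*(s + 4)) + 10/(9*(s - 5)) - 1451/(572*(s - 7)).
Integrate each term: A/(s−a) contributes A·log|s−a|.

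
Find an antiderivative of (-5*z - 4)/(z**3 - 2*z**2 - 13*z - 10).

-29*log(z - 5)/42 - log(z + 1)/6 + 6*log(z + 2)/7 + C

Factor the denominator: (z - 5)*(z + 1)*(z + 2).
Partial-fraction decomposition: 6/(7*(z + 2)) - 1/(6*(z + 1)) - 29/(42*(z - 5)).
Integrate each term: A/(z−a) contributes A·log|z−a|.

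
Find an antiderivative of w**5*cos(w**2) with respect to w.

Let u = w², du = 2w dw; rewrite as (1/2)∫ u^2·cos(1u) du.
Now integrate by parts 2 times.

w**4*sin(w**2)/2 + w**2*cos(w**2) - sin(w**2) + C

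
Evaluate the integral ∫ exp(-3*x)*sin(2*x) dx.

-3*exp(-3*x)*sin(2*x)/13 - 2*exp(-3*x)*cos(2*x)/13 + C

Let I denote the integral. Integrate by parts with u = sin(2*x), dv = exp(-3*x) dx, so v = -exp(-3*x)/3: I = -exp(-3*x)*sin(2*x)/3 + (2/3)·∫ exp(-3*x)*cos(2*x) dx.
Apply parts again with u = cos(2*x), dv = exp(-3*x) dx: ∫ exp(-3*x)*cos(2*x) dx = -exp(-3*x)*cos(2*x)/3 − (2/3)·I. Substituting back brings back I: I = -exp(-3*x)*sin(2*x)/3 - 2*exp(-3*x)*cos(2*x)/9 − (4/9)·I.
Solving for I: (1 + 4/9)·I equals the remaining terms, so I = (9/13)·(-exp(-3*x)*sin(2*x)/3 - 2*exp(-3*x)*cos(2*x)/9).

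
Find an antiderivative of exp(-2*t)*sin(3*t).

-2*exp(-2*t)*sin(3*t)/13 - 3*exp(-2*t)*cos(3*t)/13 + C

Let I denote the integral. Integrate by parts with u = sin(3*t), dv = exp(-2*t) dt, so v = -exp(-2*t)/2: I = -exp(-2*t)*sin(3*t)/2 + (3/2)·∫ exp(-2*t)*cos(3*t) dt.
Apply parts again with u = cos(3*t), dv = exp(-2*t) dt: ∫ exp(-2*t)*cos(3*t) dt = -exp(-2*t)*cos(3*t)/2 − (3/2)·I. Substituting back brings back I: I = -exp(-2*t)*sin(3*t)/2 - 3*exp(-2*t)*cos(3*t)/4 − (9/4)·I.
Solving for I: (1 + 9/4)·I equals the remaining terms, so I = (4/13)·(-exp(-2*t)*sin(3*t)/2 - 3*exp(-2*t)*cos(3*t)/4).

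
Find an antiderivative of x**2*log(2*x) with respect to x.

Use integration by parts with u = log(2*x), dv = x**2 dx.
Then du = 1/x dx and v = x**3/3.

x**3*(log(x) + log(2))/3 - x**3/9 + C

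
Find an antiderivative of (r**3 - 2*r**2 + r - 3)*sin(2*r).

Use integration by parts with u = r**3 - 2*r**2 + r - 3, dv = sin(2*r) dr, so v = -cos(2*r)/2.
Apply parts 3 times (tabular method): alternate signs, differentiate u down to 0, integrate dv up.

-r**3*cos(2*r)/2 + 3*r**2*sin(2*r)/4 + r**2*cos(2*r) - r*sin(2*r) + r*cos(2*r)/4 - sin(2*r)/8 + cos(2*r) + C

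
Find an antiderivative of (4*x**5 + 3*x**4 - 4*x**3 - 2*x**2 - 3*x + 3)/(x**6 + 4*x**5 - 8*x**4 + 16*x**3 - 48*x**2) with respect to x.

Factor the denominator: x**2*(x - 2)*(x + 6)*(x**2 + 4).
Partial-fraction decomposition: (367*x - 72)/(320*(x**2 + 4)) + 8801/(3840*(x + 6)) + 133/(256*(x - 2)) + 1/(24*x) - 1/(16*x**2).
Integrate each term; A/(x−a) gives A·log|x−a|; the (Bx+D)/(x²+p²) term gives a log and an atan.

log(x)/24 + 133*log(x - 2)/256 + 8801*log(x + 6)/3840 + 367*log(x**2 + 4)/640 - 9*atan(x/2)/80 + 1/(16*x) + C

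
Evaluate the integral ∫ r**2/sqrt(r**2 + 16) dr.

r*sqrt(r**2 + 16)/2 - 8*log(r + sqrt(r**2 + 16)) + C

Substitute r = 4·tan(θ), so dr = 4·sec(θ)^2 dθ and the radical becomes sqrt(r**2 + 16) = 4·sec(θ) by the Pythagorean identity.
Integrate the resulting trig expression in θ, then back-substitute tan(θ) = r/4, sec(θ) = sqrt(r**2 + 16)/4 (absorbing any constant into C).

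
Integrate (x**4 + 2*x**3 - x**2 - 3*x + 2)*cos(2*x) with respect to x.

x**4*sin(2*x)/2 + x**3*sin(2*x) + x**3*cos(2*x) - 2*x**2*sin(2*x) + 3*x**2*cos(2*x)/2 - 3*x*sin(2*x) - 2*x*cos(2*x) + 2*sin(2*x) - 3*cos(2*x)/2 + C

Use integration by parts with u = x**4 + 2*x**3 - x**2 - 3*x + 2, dv = cos(2*x) dx, so v = sin(2*x)/2.
Apply parts 4 times (tabular method): alternate signs, differentiate u down to 0, integrate dv up.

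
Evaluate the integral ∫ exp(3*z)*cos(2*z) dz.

2*exp(3*z)*sin(2*z)/13 + 3*exp(3*z)*cos(2*z)/13 + C

Let I denote the integral. Integrate by parts with u = cos(2*z), dv = exp(3*z) dz, so v = exp(3*z)/3: I = exp(3*z)*cos(2*z)/3 + (2/3)·∫ exp(3*z)*sin(2*z) dz.
Apply parts again with u = sin(2*z), dv = exp(3*z) dz: ∫ exp(3*z)*sin(2*z) dz = exp(3*z)*sin(2*z)/3 − (2/3)·I. Substituting back brings back I: I = 2*exp(3*z)*sin(2*z)/9 + exp(3*z)*cos(2*z)/3 − (4/9)·I.
Solving for I: (1 + 4/9)·I equals the remaining terms, so I = (9/13)·(2*exp(3*z)*sin(2*z)/9 + exp(3*z)*cos(2*z)/3).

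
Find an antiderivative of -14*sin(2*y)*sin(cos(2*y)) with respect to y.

-7*cos(cos(2*y)) + C

Let u = cos(2*y), so du = (-2*sin(2*y)) dy.
Rewriting, the integral becomes 7·∫ sin(u) du = 7·-cos(u).
Substituting back, u = cos(2*y).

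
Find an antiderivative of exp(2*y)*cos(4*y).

exp(2*y)*sin(4*y)/5 + exp(2*y)*cos(4*y)/10 + C

Let I denote the integral. Integrate by parts with u = cos(4*y), dv = exp(2*y) dy, so v = exp(2*y)/2: I = exp(2*y)*cos(4*y)/2 + 2·∫ exp(2*y)*sin(4*y) dy.
Apply parts again with u = sin(4*y), dv = exp(2*y) dy: ∫ exp(2*y)*sin(4*y) dy = exp(2*y)*sin(4*y)/2 − 2·I. Substituting back brings back I: I = exp(2*y)*sin(4*y) + exp(2*y)*cos(4*y)/2 − 4·I.
Solving for I: (1 + 4)·I equals the remaining terms, so I = (1/5)·(exp(2*y)*sin(4*y) + exp(2*y)*cos(4*y)/2).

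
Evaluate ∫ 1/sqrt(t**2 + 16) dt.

log(t + sqrt(t**2 + 16)) + C

Substitute t = 4·tan(θ), so dt = 4·sec(θ)^2 dθ and the radical becomes sqrt(t**2 + 16) = 4·sec(θ) by the Pythagorean identity.
Integrate the resulting trig expression in θ, then back-substitute tan(θ) = t/4, sec(θ) = sqrt(t**2 + 16)/4 (absorbing any constant into C).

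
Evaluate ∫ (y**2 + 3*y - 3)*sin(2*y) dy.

Use integration by parts with u = y**2 + 3*y - 3, dv = sin(2*y) dy, so v = -cos(2*y)/2.
Apply parts 2 times (tabular method): alternate signs, differentiate u down to 0, integrate dv up.

-y**2*cos(2*y)/2 + y*sin(2*y)/2 - 3*y*cos(2*y)/2 + 3*sin(2*y)/4 + 7*cos(2*y)/4 + C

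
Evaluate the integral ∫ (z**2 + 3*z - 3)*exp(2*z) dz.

(z**2 + 2*z - 4)*exp(2*z)/2 + C

Use integration by parts with u = z**2 + 3*z - 3, dv = exp(2*z) dz, so v = exp(2*z)/2.
Apply parts 2 times (tabular method): alternate signs, differentiate u down to 0, integrate dv up.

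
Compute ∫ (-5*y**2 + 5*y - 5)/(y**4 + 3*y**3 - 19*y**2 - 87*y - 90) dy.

Factor the denominator: (y - 5)*(y + 2)*(y + 3)**2.
Partial-fraction decomposition: -305/(64*(y + 3)) - 65/(8*(y + 3)**2) + 5/(y + 2) - 15/(64*(y - 5)).
Integrate each term; A/(y−a) gives A·log|y−a|; A/(y−a)² gives −A/(y−a).

-15*log(y - 5)/64 + 5*log(y + 2) - 305*log(y + 3)/64 + 65/(8*y + 24) + C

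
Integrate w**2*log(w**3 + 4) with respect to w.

w**3*log(w**3 + 4)/3 - w**3/3 + 4*log(w**3 + 4)/3 + C

Let u = w**3 + 4, so du = (3*w**2) dw.
The integral becomes (1/3)·∫ log(u) du; integrate by parts with u′=log(u), dv′=du.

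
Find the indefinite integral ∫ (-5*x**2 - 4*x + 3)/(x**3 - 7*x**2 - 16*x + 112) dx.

-90*log(x - 7)/11 + 31*log(x - 4)/8 - 61*log(x + 4)/88 + C

Factor the denominator: (x - 7)*(x - 4)*(x + 4).
Partial-fraction decomposition: -61/(88*(x + 4)) + 31/(8*(x - 4)) - 90/(11*(x - 7)).
Integrate each term: A/(x−a) contributes A·log|x−a|.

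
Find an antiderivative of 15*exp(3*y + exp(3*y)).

5*exp(exp(3*y)) + C

Let u = exp(3*y), so du = (3*exp(3*y)) dy.
Rewriting, the integral becomes 5·∫ e^u du = 5·e^u.
Substituting back, u = exp(3*y).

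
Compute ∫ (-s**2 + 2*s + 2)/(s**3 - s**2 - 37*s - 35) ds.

Factor the denominator: (s - 7)*(s + 1)*(s + 5).
Partial-fraction decomposition: -11/(16*(s + 5)) + 1/(32*(s + 1)) - 11/(32*(s - 7)).
Integrate each term: A/(s−a) contributes A·log|s−a|.

-11*log(s - 7)/32 + log(s + 1)/32 - 11*log(s + 5)/16 + C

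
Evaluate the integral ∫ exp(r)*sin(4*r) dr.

Let I denote the integral. Integrate by parts with u = sin(4*r), dv = exp(r) dr, so v = exp(r): I = exp(r)*sin(4*r) − 4·∫ exp(r)*cos(4*r) dr.
Apply parts again with u = cos(4*r), dv = exp(r) dr: ∫ exp(r)*cos(4*r) dr = exp(r)*cos(4*r) + 4·I. Substituting back brings back I: I = exp(r)*sin(4*r) - 4*exp(r)*cos(4*r) − 16·I.
Solving for I: (1 + 16)·I equals the remaining terms, so I = (1/17)·(exp(r)*sin(4*r) - 4*exp(r)*cos(4*r)).

exp(r)*sin(4*r)/17 - 4*exp(r)*cos(4*r)/17 + C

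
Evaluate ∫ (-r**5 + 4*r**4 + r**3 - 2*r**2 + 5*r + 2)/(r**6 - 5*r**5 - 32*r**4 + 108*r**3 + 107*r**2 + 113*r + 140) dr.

Factor the denominator: (r - 7)*(r - 4)*(r + 1)*(r + 5)*(r**2 + 1).
Partial-fraction decomposition: -(211*r - 873)/(22100*(r**2 + 1)) - 201/(416*(r + 5)) - 1/(320*(r + 1)) - 2/(85*(r - 4)) - 769/(1600*(r - 7)).
Integrate each term; A/(r−a) gives A·log|r−a|; the (Br+D)/(r²+p²) term gives a log and an atan.

-769*log(r - 7)/1600 - 2*log(r - 4)/85 - log(r + 1)/320 - 201*log(r + 5)/416 - 211*log(r**2 + 1)/44200 + 873*atan(r)/22100 + C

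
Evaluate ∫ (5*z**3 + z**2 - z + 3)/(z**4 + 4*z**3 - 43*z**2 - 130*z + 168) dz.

Factor the denominator: (z - 6)*(z - 1)*(z + 4)*(z + 7).
Partial-fraction decomposition: 69/(13*(z + 7)) - 99/(50*(z + 4)) - 1/(25*(z - 1)) + 1113/(650*(z - 6)).
Integrate each term: A/(z−a) contributes A·log|z−a|.

1113*log(z - 6)/650 - log(z - 1)/25 - 99*log(z + 4)/50 + 69*log(z + 7)/13 + C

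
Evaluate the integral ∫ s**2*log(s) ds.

s**3*log(s)/3 - s**3/9 + C

Use integration by parts with u = log(s), dv = s**2 ds.
Then du = 1/s ds and v = s**3/3.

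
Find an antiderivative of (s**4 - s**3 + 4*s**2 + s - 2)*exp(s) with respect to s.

Use integration by parts with u = s**4 - s**3 + 4*s**2 + s - 2, dv = exp(s) ds, so v = exp(s).
Apply parts 4 times (tabular method): alternate signs, differentiate u down to 0, integrate dv up.

(s**4 - 5*s**3 + 19*s**2 - 37*s + 35)*exp(s) + C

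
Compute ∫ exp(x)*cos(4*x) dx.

4*exp(x)*sin(4*x)/17 + exp(x)*cos(4*x)/17 + C

Let I denote the integral. Integrate by parts with u = cos(4*x), dv = exp(x) dx, so v = exp(x): I = exp(x)*cos(4*x) + 4·∫ exp(x)*sin(4*x) dx.
Apply parts again with u = sin(4*x), dv = exp(x) dx: ∫ exp(x)*sin(4*x) dx = exp(x)*sin(4*x) − 4·I. Substituting back brings back I: I = 4*exp(x)*sin(4*x) + exp(x)*cos(4*x) − 16·I.
Solving for I: (1 + 16)·I equals the remaining terms, so I = (1/17)·(4*exp(x)*sin(4*x) + exp(x)*cos(4*x)).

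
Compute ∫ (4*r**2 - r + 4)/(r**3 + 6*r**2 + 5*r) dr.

Factor the denominator: r*(r + 1)*(r + 5).
Partial-fraction decomposition: 109/(20*(r + 5)) - 9/(4*(r + 1)) + 4/(5*r).
Integrate each term: A/(r−a) contributes A·log|r−a|.

4*log(r)/5 - 9*log(r + 1)/4 + 109*log(r + 5)/20 + C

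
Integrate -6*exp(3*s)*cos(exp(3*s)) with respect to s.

Let u = exp(3*s), so du = (3*exp(3*s)) ds.
Rewriting, the integral becomes -2·∫ cos(u) du = -2·sin(u).
Substituting back, u = exp(3*s).

-2*sin(exp(3*s)) + C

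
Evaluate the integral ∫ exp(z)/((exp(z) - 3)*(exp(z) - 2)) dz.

Let u = e^z, du = e^z dz.
The integral becomes ∫ du/((u-2)(u-3)); decompose into partial fractions.

log(exp(z) - 3) - log(exp(z) - 2) + C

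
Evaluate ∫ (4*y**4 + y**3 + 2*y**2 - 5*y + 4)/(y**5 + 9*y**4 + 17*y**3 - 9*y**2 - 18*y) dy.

Factor the denominator: y*(y - 1)*(y + 1)*(y + 3)*(y + 6).
Partial-fraction decomposition: 2537/(315*(y + 6)) - 167/(36*(y + 3)) + 7/(10*(y + 1)) + 3/(28*(y - 1)) - 2/(9*y).
Integrate each term: A/(y−a) contributes A·log|y−a|.

-2*log(y)/9 + 3*log(y - 1)/28 + 7*log(y + 1)/10 - 167*log(y + 3)/36 + 2537*log(y + 6)/315 + C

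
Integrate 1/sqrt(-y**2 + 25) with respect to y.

asin(y/5) + C

Substitute y = 5·sin(θ), so dy = 5·cos(θ) dθ and the radical becomes sqrt(-y**2 + 25) = 5·cos(θ) by the Pythagorean identity.
Integrate the resulting trig expression in θ, then back-substitute θ = asin(y/5), sin(θ) = y/5, cos(θ) = sqrt(-y**2 + 25)/5 (absorbing any constant into C).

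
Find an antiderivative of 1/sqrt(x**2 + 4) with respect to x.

log(x + sqrt(x**2 + 4)) + C

Substitute x = 2·tan(θ), so dx = 2·sec(θ)^2 dθ and the radical becomes sqrt(x**2 + 4) = 2·sec(θ) by the Pythagorean identity.
Integrate the resulting trig expression in θ, then back-substitute tan(θ) = x/2, sec(θ) = sqrt(x**2 + 4)/2 (absorbing any constant into C).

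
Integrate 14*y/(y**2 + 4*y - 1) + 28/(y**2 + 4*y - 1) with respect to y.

Let u = y**2 + 4*y - 1, so du = (2*y + 4) dy.
Rewriting, the integral becomes 7·∫ 1/u du = 7·log(u).
Substituting back, u = y**2 + 4*y - 1.

7*log(y**2 + 4*y - 1) + C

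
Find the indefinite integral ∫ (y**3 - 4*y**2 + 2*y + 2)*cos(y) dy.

y**3*sin(y) - 4*y**2*sin(y) + 3*y**2*cos(y) - 4*y*sin(y) - 8*y*cos(y) + 10*sin(y) - 4*cos(y) + C

Use integration by parts with u = y**3 - 4*y**2 + 2*y + 2, dv = cos(y) dy, so v = sin(y).
Apply parts 3 times (tabular method): alternate signs, differentiate u down to 0, integrate dv up.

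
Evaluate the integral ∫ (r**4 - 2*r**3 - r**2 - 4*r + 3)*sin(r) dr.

Use integration by parts with u = r**4 - 2*r**3 - r**2 - 4*r + 3, dv = sin(r) dr, so v = -cos(r).
Apply parts 4 times (tabular method): alternate signs, differentiate u down to 0, integrate dv up.

-r**4*cos(r) + 4*r**3*sin(r) + 2*r**3*cos(r) - 6*r**2*sin(r) + 13*r**2*cos(r) - 26*r*sin(r) - 8*r*cos(r) + 8*sin(r) - 29*cos(r) + C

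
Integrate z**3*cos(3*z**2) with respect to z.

Let u = z², du = 2z dz; rewrite as (1/2)∫ u^1·cos(3u) du.
Now integrate by parts 1 time.

z**2*sin(3*z**2)/6 + cos(3*z**2)/18 + C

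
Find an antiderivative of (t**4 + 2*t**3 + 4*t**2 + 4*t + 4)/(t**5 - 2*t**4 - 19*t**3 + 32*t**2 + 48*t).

log(t)/12 + 117*log(t - 4)/40 - 187*log(t - 3)/84 - log(t + 1)/20 + 15*log(t + 4)/56 + C

Factor the denominator: t*(t - 4)*(t - 3)*(t + 1)*(t + 4).
Partial-fraction decomposition: 15/(56*(t + 4)) - 1/(20*(t + 1)) - 187/(84*(t - 3)) + 117/(40*(t - 4)) + 1/(12*t).
Integrate each term: A/(t−a) contributes A·log|t−a|.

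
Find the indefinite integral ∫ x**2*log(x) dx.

Use integration by parts with u = log(x), dv = x**2 dx.
Then du = 1/x dx and v = x**3/3.

x**3*log(x)/3 - x**3/9 + C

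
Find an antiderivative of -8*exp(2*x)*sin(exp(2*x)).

Let u = exp(2*x), so du = (2*exp(2*x)) dx.
Rewriting, the integral becomes -4·∫ sin(u) du = -4·-cos(u).
Substituting back, u = exp(2*x).

4*cos(exp(2*x)) + C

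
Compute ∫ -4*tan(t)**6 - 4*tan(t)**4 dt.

Let u = tan(t), so du = (tan(t)**2 + 1) dt.
Rewriting, the integral becomes -4·∫ u^4 du = -4·u^5/5.
Substituting back, u = tan(t).

-4*tan(t)**5/5 + C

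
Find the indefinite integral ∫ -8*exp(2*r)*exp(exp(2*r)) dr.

-4*exp(exp(2*r)) + C

Let u = exp(2*r), so du = (2*exp(2*r)) dr.
Rewriting, the integral becomes -4·∫ e^u du = -4·e^u.
Substituting back, u = exp(2*r).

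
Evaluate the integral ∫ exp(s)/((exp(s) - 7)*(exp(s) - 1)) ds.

Let u = e^s, du = e^s ds.
The integral becomes ∫ du/((u-1)(u-7)); decompose into partial fractions.

log(exp(s) - 7)/6 - log(exp(s) - 1)/6 + C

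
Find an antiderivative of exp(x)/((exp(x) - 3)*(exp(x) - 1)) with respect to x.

Let u = e^x, du = e^x dx.
The integral becomes ∫ du/((u-3)(u-1)); decompose into partial fractions.

log(exp(x) - 3)/2 - log(exp(x) - 1)/2 + C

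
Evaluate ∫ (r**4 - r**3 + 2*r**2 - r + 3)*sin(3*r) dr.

Use integration by parts with u = r**4 - r**3 + 2*r**2 - r + 3, dv = sin(3*r) dr, so v = -cos(3*r)/3.
Apply parts 4 times (tabular method): alternate signs, differentiate u down to 0, integrate dv up.

-r**4*cos(3*r)/3 + 4*r**3*sin(3*r)/9 + r**3*cos(3*r)/3 - r**2*sin(3*r)/3 - 2*r**2*cos(3*r)/9 + 4*r*sin(3*r)/27 + r*cos(3*r)/9 - sin(3*r)/27 - 77*cos(3*r)/81 + C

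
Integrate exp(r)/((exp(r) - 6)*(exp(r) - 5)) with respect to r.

log(exp(r) - 6) - log(exp(r) - 5) + C

Let u = e^r, du = e^r dr.
The integral becomes ∫ du/((u-6)(u-5)); decompose into partial fractions.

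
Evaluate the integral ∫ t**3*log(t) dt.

t**4*log(t)/4 - t**4/16 + C

Use integration by parts with u = log(t), dv = t**3 dt.
Then du = 1/t dt and v = t**4/4.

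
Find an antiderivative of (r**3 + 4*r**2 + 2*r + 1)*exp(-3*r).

Use integration by parts with u = r**3 + 4*r**2 + 2*r + 1, dv = exp(-3*r) dr, so v = -exp(-3*r)/3.
Apply parts 3 times (tabular method): alternate signs, differentiate u down to 0, integrate dv up.

(-9*r**3 - 45*r**2 - 48*r - 25)*exp(-3*r)/27 + C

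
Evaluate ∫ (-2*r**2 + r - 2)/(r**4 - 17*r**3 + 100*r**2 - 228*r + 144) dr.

123*log(r - 6)/50 - 5*log(r - 4)/2 + log(r - 1)/25 + 34/(5*r - 30) + C

Factor the denominator: (r - 6)**2*(r - 4)*(r - 1).
Partial-fraction decomposition: 1/(25*(r - 1)) - 5/(2*(r - 4)) + 123/(50*(r - 6)) - 34/(5*(r - 6)**2).
Integrate each term; A/(r−a) gives A·log|r−a|; A/(r−a)² gives −A/(r−a).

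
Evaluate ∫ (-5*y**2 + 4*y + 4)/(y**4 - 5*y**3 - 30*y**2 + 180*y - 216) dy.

Factor the denominator: (y - 6)*(y - 3)*(y - 2)*(y + 6).
Partial-fraction decomposition: 25/(108*(y + 6)) - 1/(4*(y - 2)) + 29/(27*(y - 3)) - 19/(18*(y - 6)).
Integrate each term: A/(y−a) contributes A·log|y−a|.

-19*log(y - 6)/18 + 29*log(y - 3)/27 - log(y - 2)/4 + 25*log(y + 6)/108 + C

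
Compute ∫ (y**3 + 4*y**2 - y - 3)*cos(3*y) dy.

y**3*sin(3*y)/3 + 4*y**2*sin(3*y)/3 + y**2*cos(3*y)/3 - 5*y*sin(3*y)/9 + 8*y*cos(3*y)/9 - 35*sin(3*y)/27 - 5*cos(3*y)/27 + C

Use integration by parts with u = y**3 + 4*y**2 - y - 3, dv = cos(3*y) dy, so v = sin(3*y)/3.
Apply parts 3 times (tabular method): alternate signs, differentiate u down to 0, integrate dv up.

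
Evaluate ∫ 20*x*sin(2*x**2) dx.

-5*cos(2*x**2) + C

Let u = 2*x**2, so du = (4*x) dx.
Rewriting, the integral becomes 5·∫ sin(u) du = 5·-cos(u).
Substituting back, u = 2*x**2.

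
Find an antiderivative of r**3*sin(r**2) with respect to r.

-r**2*cos(r**2)/2 + sin(r**2)/2 + C

Let u = r², du = 2r dr; rewrite as (1/2)∫ u^1·sin(1u) du.
Now integrate by parts 1 time.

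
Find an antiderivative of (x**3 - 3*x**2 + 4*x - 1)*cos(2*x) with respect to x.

Use integration by parts with u = x**3 - 3*x**2 + 4*x - 1, dv = cos(2*x) dx, so v = sin(2*x)/2.
Apply parts 3 times (tabular method): alternate signs, differentiate u down to 0, integrate dv up.

x**3*sin(2*x)/2 - 3*x**2*sin(2*x)/2 + 3*x**2*cos(2*x)/4 + 5*x*sin(2*x)/4 - 3*x*cos(2*x)/2 + sin(2*x)/4 + 5*cos(2*x)/8 + C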